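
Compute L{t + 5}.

L{t + 5} = L{t} + 5·L{1} = 1/s² + 5/s

Final answer: 1/s² + 5/s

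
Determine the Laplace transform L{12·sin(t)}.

L{sin(ωt)} = ω/(s² + ω²), so L{sin(t)} = 1/(s² + 1). Then L{12·sin(t)} = 12·1/(s² + 1) = 12/(s² + 1)

Final answer: 12/(s² + 1)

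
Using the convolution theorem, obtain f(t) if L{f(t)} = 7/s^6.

7/s^6 = (7/s)·(1/s^5) = L{7}·L{t^4/24}. By convolution, f(t) = 7*t^4/24 = ∫₀ᵗ 7·τ^4/24 dτ = 7·t^5/120

Final answer: 7·t^5/120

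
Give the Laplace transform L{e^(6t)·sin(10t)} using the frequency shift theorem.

Frequency shift: L{e^(at)f(t)} = F(s-a). L{e^(6t)·sin(10t)} = 10/((s-6)² + 100)

Final answer: 10/((s-6)² + 100)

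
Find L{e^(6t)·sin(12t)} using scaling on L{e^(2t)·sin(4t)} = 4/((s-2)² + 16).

Scaling with a=3: L{e^(6t)·sin(12t)} = (1/3) · 4/((s/3-2)² + 16). Simplifying: 12/((s-6)² + 144)

Final answer: 12/((s-6)² + 144)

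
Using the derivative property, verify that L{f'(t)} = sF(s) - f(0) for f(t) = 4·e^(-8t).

f'(t) = -32e^(-8t). Direct: L{f'(t)} = -32/(s+8). Property: s·4/(s+8) - 4 = (4s - 4(s+8))/(s+8) = -32/(s+8). ✓

Final answer: -32/(s+8)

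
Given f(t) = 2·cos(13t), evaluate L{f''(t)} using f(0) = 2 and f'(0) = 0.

F(s) = 2s/(s² + 169). L{f''(t)} = s²F(s) - sf(0) - f'(0) = 2s³/(s² + 169) - 2s = (2s³ - 2s(s² + 169))/(s² + 169) = -338s/(s² + 169)

Final answer: -338s/(s² + 169)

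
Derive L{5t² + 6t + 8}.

L{5t² + 6t + 8} = 5·2/s³ + 6/s² + 8/s = 10/s³ + 6/s² + 8/s

Final answer: 10/s³ + 6/s² + 8/s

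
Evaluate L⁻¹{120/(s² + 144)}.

This is the form c·a/(s² + a²) with a = 12, c = 10. L⁻¹ = 10·sin(12t)

Final answer: 10·sin(12t)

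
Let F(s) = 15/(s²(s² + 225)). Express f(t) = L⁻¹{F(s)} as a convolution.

15/(s²(s² + 225)) = (1/s²)·(15/(s² + 225)) = L{t}·L{sin(15t)}. So f(t) = t*(sin(15t)) = ∫₀ᵗ τ·sin(15(t-τ)) dτ

Final answer: ∫₀ᵗ τ·sin(15(t-τ)) dτ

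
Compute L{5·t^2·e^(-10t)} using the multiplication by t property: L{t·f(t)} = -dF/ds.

Using L{t^n·e^(at)} = n!/(s-a)^(n+1), L{t^2·e^(-10t)} = 2/(s+10)^3, so L{5·t^2·e^(-10t)} = 5·2/(s+10)^3 = 10/(s+10)^3

Final answer: 10/(s+10)^3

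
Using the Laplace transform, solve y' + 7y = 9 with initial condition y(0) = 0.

sY + 7Y = 9/s. Y = 9/(s(s+7)). Partial fractions: Y = 9/7/s - 9/7/(s+7)

Final answer: y(t) = 9/7(1 - e^(-7t))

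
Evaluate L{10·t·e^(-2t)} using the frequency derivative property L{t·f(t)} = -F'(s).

L{e^(-2t)} = 1/(s+2). By frequency derivative: L{t·e^(-2t)} = -d/ds[1/(s+2)] = -(-1)/(s+2)² = 1/(s+2)². Then L{10·t·e^(-2t)} = 10·1/(s+2)² = 10/(s+2)²

Final answer: 10/(s+2)²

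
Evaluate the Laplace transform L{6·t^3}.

L{t^n} = n!/s^(n+1), so L{t^3} = 6/s^4. Then L{6·t^3} = 6·6/s^4 = 36/s^4

Final answer: 36/s^4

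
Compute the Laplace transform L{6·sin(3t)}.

L{sin(ωt)} = ω/(s² + ω²), so L{sin(3t)} = 3/(s² + 9). Then L{6·sin(3t)} = 6·3/(s² + 9) = 18/(s² + 9)

Final answer: 18/(s² + 9)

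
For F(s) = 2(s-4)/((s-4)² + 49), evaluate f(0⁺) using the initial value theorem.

f(0⁺) = lim_{s→∞} sF(s) = lim_{s→∞} 2s(s-4)/((s-4)² + 49) = 2

Final answer: 2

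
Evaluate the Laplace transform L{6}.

L{6} = 6 · L{1} = 6/s

Final answer: 6/s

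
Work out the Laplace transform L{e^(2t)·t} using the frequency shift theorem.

L{e^(at)·t^n} = n!/(s-a)^(n+1), so L{e^(2t)·t} = 1/(s-2)^2

Final answer: 1/(s-2)^2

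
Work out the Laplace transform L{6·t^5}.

L{t^n} = n!/s^(n+1), so L{t^5} = 120/s^6. Then L{6·t^5} = 6·120/s^6 = 720/s^6

Final answer: 720/s^6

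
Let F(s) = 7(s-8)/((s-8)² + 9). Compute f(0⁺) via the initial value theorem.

f(0⁺) = lim_{s→∞} sF(s) = lim_{s→∞} 7s(s-8)/((s-8)² + 9) = 7

Final answer: 7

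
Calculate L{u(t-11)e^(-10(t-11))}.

u(t-a)f(t-a) with f(t)=e^(-10t). L{e^(-10t)} = 1/(s+10). By time shift: e^(-11s)/(s+10)

Final answer: e^(-11s)/(s+10)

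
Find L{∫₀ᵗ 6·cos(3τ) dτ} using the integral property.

L{∫₀ᵗ f(τ)dτ} = F(s)/s with F(s) = 6s/(s² + 9), so the result is (6s/(s² + 9))/s = 6/(s² + 9)

Final answer: 6/(s² + 9)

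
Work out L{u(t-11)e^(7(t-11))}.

u(t-a)f(t-a) with f(t)=e^(7t). L{e^(7t)} = 1/(s-7). By time shift: e^(-11s)/(s-7)

Final answer: e^(-11s)/(s-7)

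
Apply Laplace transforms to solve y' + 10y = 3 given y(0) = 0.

sY + 10Y = 3/s. Y = 3/(s(s+10)). Partial fractions: Y = 3/10/s - 3/10/(s+10)

Final answer: y(t) = 3/10(1 - e^(-10t))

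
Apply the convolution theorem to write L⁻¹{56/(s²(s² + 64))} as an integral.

56/(s²(s² + 64)) = (1/s²)·(56/(s² + 64)) = L{t}·L{7·sin(8t)}. So f(t) = t*(7·sin(8t)) = ∫₀ᵗ 7τ·sin(8(t-τ)) dτ

Final answer: ∫₀ᵗ 7τ·sin(8(t-τ)) dτ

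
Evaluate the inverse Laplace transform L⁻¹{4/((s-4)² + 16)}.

Using frequency shift, L⁻¹{4/((s-4)² + 16)} = e^(4t)·sin(4t)

Final answer: e^(4t)·sin(4t)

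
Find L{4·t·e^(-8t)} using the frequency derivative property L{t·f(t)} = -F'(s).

L{e^(-8t)} = 1/(s+8). By frequency derivative: L{t·e^(-8t)} = -d/ds[1/(s+8)] = -(-1)/(s+8)² = 1/(s+8)². Then L{4·t·e^(-8t)} = 4·1/(s+8)² = 4/(s+8)²

Final answer: 4/(s+8)²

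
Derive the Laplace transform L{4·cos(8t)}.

L{cos(ωt)} = s/(s² + ω²), so L{cos(8t)} = s/(s² + 64). Then L{4·cos(8t)} = 4·s/(s² + 64) = 4s/(s² + 64)

Final answer: 4s/(s² + 64)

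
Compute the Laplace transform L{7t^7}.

L{7t^7} = 7 · L{t^7} = 7 · 5040/s^8 = 35280/s^8

Final answer: 35280/s^8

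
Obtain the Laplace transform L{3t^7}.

L{3t^7} = 3 · L{t^7} = 3 · 5040/s^8 = 15120/s^8

Final answer: 15120/s^8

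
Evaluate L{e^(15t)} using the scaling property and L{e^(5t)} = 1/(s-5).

Using L{f(at)} = (1/a)F(s/a) with a=3 and f(t) = e^(5t): L{e^(15t)} = (1/3) · 1/((s/3)-5) = (1/3) · 3/(s-15) = 1/(s-15)

Final answer: 1/(s-15)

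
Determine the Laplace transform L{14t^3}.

L{14t^3} = 14 · L{t^3} = 14 · 6/s^4 = 84/s^4

Final answer: 84/s^4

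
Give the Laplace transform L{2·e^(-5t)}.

L{e^(at)} = 1/(s-a), so L{e^(-5t)} = 1/(s+5). Then L{2·e^(-5t)} = 2/(s+5)

Final answer: 2/(s+5)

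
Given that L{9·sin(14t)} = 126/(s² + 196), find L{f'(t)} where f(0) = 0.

L{f'(t)} = s·F(s) - f(0) = s·126/(s² + 196) - 0 = 126s/(s² + 196)

Final answer: 126s/(s² + 196)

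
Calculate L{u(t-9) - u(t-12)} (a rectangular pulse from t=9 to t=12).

L{u(t-a)} = e^(-as)/s. L{u(t-9) - u(t-12)} = (e^(-9s) - e^(-12s))/s

Final answer: (e^(-9s) - e^(-12s))/s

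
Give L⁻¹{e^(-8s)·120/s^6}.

L⁻¹{120/s^6} = t^5. By the time shift theorem, L⁻¹{e^(-as)F(s)} = u(t-a)f(t-a) with a=8, so L⁻¹{e^(-8s)·120/s^6} = u(t-8)·(t-8)^5

Final answer: u(t-8)·(t-8)^5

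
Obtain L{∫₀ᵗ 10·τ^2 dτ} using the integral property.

L{∫₀ᵗ f(τ)dτ} = F(s)/s with f(t) = 10t^2. F(s) = 20/s^3, so L{∫₀ᵗ 10·τ^2 dτ} = (20/s^3)/s = 20/s^4. (Check: ∫₀ᵗ 10·τ^2 dτ = 10t^3/3.)

Final answer: 20/s^4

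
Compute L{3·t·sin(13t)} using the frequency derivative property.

L{sin(13t)} = 13/(s² + 169). By L{t·f(t)} = -F'(s): -d/ds[13/(s² + 169)] = -(13)·(-2s)/(s² + 169)² = 26s/(s² + 169)². Then L{3·t·sin(13t)} = 3·26s/(s² + 169)² = 78s/(s² + 169)²

Final answer: 78s/(s² + 169)²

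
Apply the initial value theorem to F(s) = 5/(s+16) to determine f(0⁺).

f(0⁺) = lim_{s→∞} s·5/(s+16) = lim_{s→∞} 5s/(s+16) = 5

Final answer: 5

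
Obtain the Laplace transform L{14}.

L{14} = 14 · L{1} = 14/s

Final answer: 14/s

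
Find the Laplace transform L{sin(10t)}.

L{sin(ωt)} = ω/(s² + ω²), so L{sin(10t)} = 10/(s² + 100)

Final answer: 10/(s² + 100)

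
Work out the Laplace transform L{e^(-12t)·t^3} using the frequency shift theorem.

L{e^(at)·t^n} = n!/(s-a)^(n+1), so L{e^(-12t)·t^3} = 6/(s+12)^4

Final answer: 6/(s+12)^4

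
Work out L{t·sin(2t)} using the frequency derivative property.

L{sin(2t)} = 2/(s² + 4). By L{t·f(t)} = -F'(s): -d/ds[2/(s² + 4)] = -(2)·(-2s)/(s² + 4)² = 4s/(s² + 4)²

Final answer: 4s/(s² + 4)²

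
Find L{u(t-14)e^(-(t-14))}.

u(t-a)f(t-a) with f(t)=e^(-t). L{e^(-t)} = 1/(s+1). By time shift: e^(-14s)/(s+1)

Final answer: e^(-14s)/(s+1)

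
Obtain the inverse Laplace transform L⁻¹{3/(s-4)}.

L⁻¹{1/(s-a)} = e^(at), so L⁻¹{1/(s-4)} = e^(4t), and L⁻¹{3/(s-4)} = 3·e^(4t)

Final answer: 3·e^(4t)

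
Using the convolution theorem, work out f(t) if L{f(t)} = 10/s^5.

10/s^5 = (10/s)·(1/s^4) = L{10}·L{t^3/6}. By convolution, f(t) = 10*t^3/6 = ∫₀ᵗ 10·τ^3/6 dτ = 10·t^4/24

Final answer: 10·t^4/24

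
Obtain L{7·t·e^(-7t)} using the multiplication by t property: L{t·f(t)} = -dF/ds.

Using L{t^n·e^(at)} = n!/(s-a)^(n+1), L{t·e^(-7t)} = 1/(s+7)^2, so L{7·t·e^(-7t)} = 7·1/(s+7)^2 = 7/(s+7)^2

Final answer: 7/(s+7)^2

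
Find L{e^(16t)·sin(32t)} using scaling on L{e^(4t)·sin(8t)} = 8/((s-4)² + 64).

Scaling with a=4: L{e^(16t)·sin(32t)} = (1/4) · 8/((s/4-4)² + 64). Simplifying: 32/((s-16)² + 1024)

Final answer: 32/((s-16)² + 1024)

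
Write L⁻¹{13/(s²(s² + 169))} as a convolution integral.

13/(s²(s² + 169)) = (1/s²)·(13/(s² + 169)) = L{t}·L{sin(13t)}. So f(t) = t*(sin(13t)) = ∫₀ᵗ τ·sin(13(t-τ)) dτ

Final answer: ∫₀ᵗ τ·sin(13(t-τ)) dτ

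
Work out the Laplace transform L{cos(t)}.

L{cos(ωt)} = s/(s² + ω²), so L{cos(t)} = s/(s² + 1)

Final answer: s/(s² + 1)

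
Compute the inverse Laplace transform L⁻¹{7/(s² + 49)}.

L⁻¹{7/(s² + 49)} = sin(7t)

Final answer: sin(7t)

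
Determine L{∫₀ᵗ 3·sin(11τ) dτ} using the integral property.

L{∫₀ᵗ f(τ)dτ} = F(s)/s with F(s) = 33/(s² + 121), so the result is (33/(s² + 121))/s = 33/(s(s² + 121))

Final answer: 33/(s(s² + 121))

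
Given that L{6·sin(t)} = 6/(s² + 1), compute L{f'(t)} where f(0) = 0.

L{f'(t)} = s·F(s) - f(0) = s·6/(s² + 1) - 0 = 6s/(s² + 1)

Final answer: 6s/(s² + 1)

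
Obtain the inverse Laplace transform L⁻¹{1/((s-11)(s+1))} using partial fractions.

Decompose: A/(s-11) + B/(s+1). A = 1/12, B = -1/12. f(t) = (e^(11t) - e^(-t))/12

Final answer: (e^(11t) - e^(-t))/12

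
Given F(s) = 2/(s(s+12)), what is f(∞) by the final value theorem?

f(∞) = lim_{s→0} s·2/(s(s+12)) = lim_{s→0} 2/(s+12) = 2/12 = 1/6

Final answer: 1/6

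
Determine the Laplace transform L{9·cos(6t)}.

L{cos(ωt)} = s/(s² + ω²), so L{cos(6t)} = s/(s² + 36). Then L{9·cos(6t)} = 9·s/(s² + 36) = 9s/(s² + 36)

Final answer: 9s/(s² + 36)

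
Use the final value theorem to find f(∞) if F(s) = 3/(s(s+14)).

f(∞) = lim_{s→0} s·3/(s(s+14)) = lim_{s→0} 3/(s+14) = 3/14 = 3/14

Final answer: 3/14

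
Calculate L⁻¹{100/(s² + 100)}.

This is the form c·a/(s² + a²) with a = 10, c = 10. L⁻¹ = 10·sin(10t)

Final answer: 10·sin(10t)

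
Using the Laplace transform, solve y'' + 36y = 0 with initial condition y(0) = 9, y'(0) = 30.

L{y''} + 36L{y} = 0. s²Y - 9s - 30 + 36Y = 0. Y(s² + 36) = 9s + 30. Y = (9s + 30)/(s² + 36). Inverting: y(t) = 9cos(6t) + 5sin(6t)

Final answer: y(t) = 9cos(6t) + 5sin(6t)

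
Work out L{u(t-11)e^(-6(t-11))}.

u(t-a)f(t-a) with f(t)=e^(-6t). L{e^(-6t)} = 1/(s+6). By time shift: e^(-11s)/(s+6)

Final answer: e^(-11s)/(s+6)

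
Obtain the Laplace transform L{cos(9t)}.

L{cos(ωt)} = s/(s² + ω²), so L{cos(9t)} = s/(s² + 81)

Final answer: s/(s² + 81)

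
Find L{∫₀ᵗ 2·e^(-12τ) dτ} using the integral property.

L{∫₀ᵗ f(τ)dτ} = F(s)/s with F(s) = 2/(s+12), so L{∫₀ᵗ 2·e^(-12τ) dτ} = 2/(s(s+12))

Final answer: 2/(s(s+12))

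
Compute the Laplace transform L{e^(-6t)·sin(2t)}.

L{e^(at)·sin(ωt)} = ω/((s-a)² + ω²), so L{e^(-6t)·sin(2t)} = 2/((s+6)² + 4)

Final answer: 2/((s+6)² + 4)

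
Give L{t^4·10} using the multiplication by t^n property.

L{10} = 10/s. d^1/ds^1[1/s] = -1/s². d^2/ds^2[1/s] = 2/s^3. d^3/ds^3[1/s] = -6/s^4. d^4/ds^4[1/s] = 24/s^5. So L{t^4} = (-1)^{4}·24/s^5 = 24/s^5. Then L{t^4·10} = 10·24/s^5 = 240/s^5

Final answer: 240/s^5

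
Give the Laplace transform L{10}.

L{10} = 10 · L{1} = 10/s

Final answer: 10/s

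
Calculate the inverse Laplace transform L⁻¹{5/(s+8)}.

L⁻¹{1/(s-a)} = e^(at), so L⁻¹{1/(s+8)} = e^(-8t), and L⁻¹{5/(s+8)} = 5·e^(-8t)

Final answer: 5·e^(-8t)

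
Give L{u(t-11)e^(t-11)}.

u(t-a)f(t-a) with f(t)=e^t. L{e^t} = 1/(s-1). By time shift: e^(-11s)/(s-1)

Final answer: e^(-11s)/(s-1)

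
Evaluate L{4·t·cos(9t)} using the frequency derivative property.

L{cos(9t)} = s/(s² + 81). Derivative: d/ds[s/(s² + 81)] = [(s² + 81) - s·2s]/(s² + 81)² = (81 - s²)/(s² + 81)². So L{t·cos(9t)} = -F'(s) = (s² - 81)/(s² + 81)². Then L{4·t·cos(9t)} = 4·(s² - 81)/(s² + 81)²

Final answer: 4·(s² - 81)/(s² + 81)²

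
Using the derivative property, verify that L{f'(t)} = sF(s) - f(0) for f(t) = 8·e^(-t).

f'(t) = -8e^(-t). Direct: L{f'(t)} = -8/(s+1). Property: s·8/(s+1) - 8 = (8s - 8(s+1))/(s+1) = -8/(s+1). ✓

Final answer: -8/(s+1)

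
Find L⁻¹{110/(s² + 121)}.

This is the form c·a/(s² + a²) with a = 11, c = 10. L⁻¹ = 10·sin(11t)

Final answer: 10·sin(11t)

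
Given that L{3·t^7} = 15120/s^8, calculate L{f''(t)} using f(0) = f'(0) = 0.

L{f''(t)} = s²F(s) - sf(0) - f'(0) = s²·15120/s^8 - 0 - 0 = 15120/s^6

Final answer: 15120/s^6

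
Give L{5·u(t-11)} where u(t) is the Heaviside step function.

L{u(t-a)} = e^(-as)/s. Here a=11, so L{u(t-11)} = e^(-11s)/s, and L{5·u(t-11)} = 5·e^(-11s)/s

Final answer: 5·e^(-11s)/s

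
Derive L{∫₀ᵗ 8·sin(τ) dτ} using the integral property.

L{∫₀ᵗ f(τ)dτ} = F(s)/s with F(s) = 8/(s² + 1), so the result is (8/(s² + 1))/s = 8/(s(s² + 1))

Final answer: 8/(s(s² + 1))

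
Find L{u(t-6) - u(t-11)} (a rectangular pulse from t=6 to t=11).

L{u(t-a)} = e^(-as)/s. L{u(t-6) - u(t-11)} = (e^(-6s) - e^(-11s))/s

Final answer: (e^(-6s) - e^(-11s))/s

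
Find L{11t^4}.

L{t^n} = n!/s^(n+1). So L{11t^4} = 11·4!/s^5 = 264/s^5

Final answer: 264/s^5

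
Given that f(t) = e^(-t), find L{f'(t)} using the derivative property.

f(0) = 1, F(s) = 1/(s+1). L{f'(t)} = s·F(s) - f(0) = s/(s+1) - 1 = (s - (s+1))/(s+1) = -1/(s+1)

Final answer: -1/(s+1)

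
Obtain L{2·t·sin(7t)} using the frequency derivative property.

L{sin(7t)} = 7/(s² + 49). By L{t·f(t)} = -F'(s): -d/ds[7/(s² + 49)] = -(7)·(-2s)/(s² + 49)² = 14s/(s² + 49)². Then L{2·t·sin(7t)} = 2·14s/(s² + 49)² = 28s/(s² + 49)²

Final answer: 28s/(s² + 49)²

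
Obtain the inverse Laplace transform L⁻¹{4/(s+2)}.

L⁻¹{1/(s-a)} = e^(at), so L⁻¹{1/(s+2)} = e^(-2t), and L⁻¹{4/(s+2)} = 4·e^(-2t)

Final answer: 4·e^(-2t)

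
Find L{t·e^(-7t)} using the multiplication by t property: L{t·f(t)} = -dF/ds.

Using L{t^n·e^(at)} = n!/(s-a)^(n+1), L{t·e^(-7t)} = 1/(s+7)^2

Final answer: 1/(s+7)^2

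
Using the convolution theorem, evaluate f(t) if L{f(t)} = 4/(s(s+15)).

4/(s(s+15)) = (4/s)·(1/(s+15)) = L{4}·L{e^(-15t)}. By convolution, f(t) = 4*e^(-15t) = ∫₀ᵗ 4·e^(-15τ) dτ = 4·(1 - e^(-15t))/15

Final answer: 4·(1 - e^(-15t))/15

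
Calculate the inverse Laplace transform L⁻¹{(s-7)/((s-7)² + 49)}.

Using frequency shift, L⁻¹{(s-7)/((s-7)² + 49)} = e^(7t)·cos(7t)

Final answer: e^(7t)·cos(7t)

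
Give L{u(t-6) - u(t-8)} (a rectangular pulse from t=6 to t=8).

L{u(t-a)} = e^(-as)/s. L{u(t-6) - u(t-8)} = (e^(-6s) - e^(-8s))/s

Final answer: (e^(-6s) - e^(-8s))/s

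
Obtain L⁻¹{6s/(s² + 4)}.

This is the form c·s/(s² + a²) with a = 2, c = 6. L⁻¹ = 6·cos(2t)

Final answer: 6·cos(2t)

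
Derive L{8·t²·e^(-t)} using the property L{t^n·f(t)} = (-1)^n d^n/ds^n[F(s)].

L{e^(-t)} = 1/(s+1). d/ds[1/(s+1)] = -1/(s+1)². d²/ds²[1/(s+1)] = 2/(s+1)³. So L{t²·e^(-t)} = (-1)² · 2/(s+1)³ = 2/(s+1)³. Then L{8·t²·e^(-t)} = 8·2/(s+1)³ = 16/(s+1)³

Final answer: 16/(s+1)³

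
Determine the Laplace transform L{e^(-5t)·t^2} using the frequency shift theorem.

L{e^(at)·t^n} = n!/(s-a)^(n+1), so L{e^(-5t)·t^2} = 2/(s+5)^3

Final answer: 2/(s+5)^3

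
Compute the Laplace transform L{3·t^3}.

L{t^n} = n!/s^(n+1), so L{t^3} = 6/s^4. Then L{3·t^3} = 3·6/s^4 = 18/s^4

Final answer: 18/s^4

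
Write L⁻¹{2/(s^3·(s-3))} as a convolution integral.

2/(s^3·(s-3)) = (2/s^3)·(1/(s-3)) = L{t^2}·L{e^(3t)}. So f(t) = t^2*e^(3t) = ∫₀ᵗ τ^2·e^(3(t-τ)) dτ

Final answer: ∫₀ᵗ τ^2·e^(3(t-τ)) dτ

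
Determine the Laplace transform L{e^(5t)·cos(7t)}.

L{e^(at)·cos(ωt)} = (s-a)/((s-a)² + ω²), so L{e^(5t)·cos(7t)} = (s-5)/((s-5)² + 49)

Final answer: (s-5)/((s-5)² + 49)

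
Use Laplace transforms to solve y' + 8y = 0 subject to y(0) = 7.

L{y'} + 8L{y} = 0. sY - 7 + 8Y = 0. Y(s+8) = 7. Y = 7/(s+8)

Final answer: y(t) = 7e^(-8t)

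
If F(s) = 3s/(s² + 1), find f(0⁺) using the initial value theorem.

f(0⁺) = lim_{s→∞} s·3s/(s² + 1) = lim_{s→∞} 3s²/(s² + 1) = 3

Final answer: 3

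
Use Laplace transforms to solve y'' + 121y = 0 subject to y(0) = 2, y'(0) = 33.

L{y''} + 121L{y} = 0. s²Y - 2s - 33 + 121Y = 0. Y(s² + 121) = 2s + 33. Y = (2s + 33)/(s² + 121). Inverting: y(t) = 2cos(11t) + 3sin(11t)

Final answer: y(t) = 2cos(11t) + 3sin(11t)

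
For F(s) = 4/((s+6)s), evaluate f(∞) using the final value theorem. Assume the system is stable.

f(∞) = lim_{s→0} sF(s) = lim_{s→0} 4/(s+6) = 2/3

Final answer: 2/3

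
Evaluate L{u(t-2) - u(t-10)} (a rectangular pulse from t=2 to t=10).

L{u(t-a)} = e^(-as)/s. L{u(t-2) - u(t-10)} = (e^(-2s) - e^(-10s))/s

Final answer: (e^(-2s) - e^(-10s))/s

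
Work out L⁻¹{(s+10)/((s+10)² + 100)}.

Using frequency shift: L⁻¹{(s-a)/((s-a)² + b²)} = e^(at)cos(bt). Here a=-10, b=10

Final answer: e^(-10t)·cos(10t)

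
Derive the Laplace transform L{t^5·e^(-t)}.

L{t^n·e^(at)} = n!/(s-a)^(n+1), so L{t^5·e^(-t)} = 120/(s+1)^6

Final answer: 120/(s+1)^6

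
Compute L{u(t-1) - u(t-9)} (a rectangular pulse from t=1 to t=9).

L{u(t-a)} = e^(-as)/s. L{u(t-1) - u(t-9)} = (e^(-s) - e^(-9s))/s

Final answer: (e^(-s) - e^(-9s))/s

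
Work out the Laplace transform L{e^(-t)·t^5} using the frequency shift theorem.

L{e^(at)·t^n} = n!/(s-a)^(n+1), so L{e^(-t)·t^5} = 120/(s+1)^6

Final answer: 120/(s+1)^6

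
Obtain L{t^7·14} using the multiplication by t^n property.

L{14} = 14/s. d^1/ds^1[1/s] = -1/s². d^2/ds^2[1/s] = 2/s^3. d^3/ds^3[1/s] = -6/s^4. d^4/ds^4[1/s] = 24/s^5. d^5/ds^5[1/s] = -120/s^6. d^6/ds^6[1/s] = 720/s^7. d^7/ds^7[1/s] = -5040/s^8. So L{t^7} = (-1)^{7}·-5040/s^8 = 5040/s^8. Then L{t^7·14} = 14·5040/s^8 = 70560/s^8

Final answer: 70560/s^8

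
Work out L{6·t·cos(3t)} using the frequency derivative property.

L{cos(3t)} = s/(s² + 9). Derivative: d/ds[s/(s² + 9)] = [(s² + 9) - s·2s]/(s² + 9)² = (9 - s²)/(s² + 9)². So L{t·cos(3t)} = -F'(s) = (s² - 9)/(s² + 9)². Then L{6·t·cos(3t)} = 6·(s² - 9)/(s² + 9)²

Final answer: 6·(s² - 9)/(s² + 9)²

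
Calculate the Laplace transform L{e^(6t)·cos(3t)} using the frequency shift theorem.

Frequency shift: L{e^(at)f(t)} = F(s-a). L{e^(6t)·cos(3t)} = (s-6)/((s-6)² + 9)

Final answer: (s-6)/((s-6)² + 9)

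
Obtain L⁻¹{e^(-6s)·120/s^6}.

L⁻¹{120/s^6} = t^5. By the time shift theorem, L⁻¹{e^(-as)F(s)} = u(t-a)f(t-a) with a=6, so L⁻¹{e^(-6s)·120/s^6} = u(t-6)·(t-6)^5

Final answer: u(t-6)·(t-6)^5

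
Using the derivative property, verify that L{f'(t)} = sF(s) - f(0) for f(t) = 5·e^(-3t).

f'(t) = -15e^(-3t). Direct: L{f'(t)} = -15/(s+3). Property: s·5/(s+3) - 5 = (5s - 5(s+3))/(s+3) = -15/(s+3). ✓

Final answer: -15/(s+3)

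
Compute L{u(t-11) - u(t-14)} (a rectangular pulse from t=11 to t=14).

L{u(t-a)} = e^(-as)/s. L{u(t-11) - u(t-14)} = (e^(-11s) - e^(-14s))/s

Final answer: (e^(-11s) - e^(-14s))/s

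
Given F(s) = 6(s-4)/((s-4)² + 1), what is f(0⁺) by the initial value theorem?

f(0⁺) = lim_{s→∞} sF(s) = lim_{s→∞} 6s(s-4)/((s-4)² + 1) = 6

Final answer: 6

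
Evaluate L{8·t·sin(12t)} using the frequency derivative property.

L{sin(12t)} = 12/(s² + 144). By L{t·f(t)} = -F'(s): -d/ds[12/(s² + 144)] = -(12)·(-2s)/(s² + 144)² = 24s/(s² + 144)². Then L{8·t·sin(12t)} = 8·24s/(s² + 144)² = 192s/(s² + 144)²

Final answer: 192s/(s² + 144)²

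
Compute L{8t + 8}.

L{8t + 8} = 8·L{t} + 8·L{1} = 8/s² + 8/s

Final answer: 8/s² + 8/s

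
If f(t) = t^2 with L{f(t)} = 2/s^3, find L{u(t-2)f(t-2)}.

Time shift theorem: L{u(t-a)f(t-a)} = e^(-as)F(s). Here a=2, F(s) = 2/s^3, so L{u(t-2)f(t-2)} = e^(-2s)·2/s^3

Final answer: e^(-2s)·2/s^3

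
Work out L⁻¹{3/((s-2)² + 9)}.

Form: b/((s-a)² + b²) → e^(at)sin(bt). With a=2, b=3

Final answer: e^(2t)·sin(3t)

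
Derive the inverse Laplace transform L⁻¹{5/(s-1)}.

L⁻¹{1/(s-a)} = e^(at), so L⁻¹{1/(s-1)} = e^t, and L⁻¹{5/(s-1)} = 5·e^t

Final answer: 5·e^t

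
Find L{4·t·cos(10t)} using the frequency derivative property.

L{cos(10t)} = s/(s² + 100). Derivative: d/ds[s/(s² + 100)] = [(s² + 100) - s·2s]/(s² + 100)² = (100 - s²)/(s² + 100)². So L{t·cos(10t)} = -F'(s) = (s² - 100)/(s² + 100)². Then L{4·t·cos(10t)} = 4·(s² - 100)/(s² + 100)²

Final answer: 4·(s² - 100)/(s² + 100)²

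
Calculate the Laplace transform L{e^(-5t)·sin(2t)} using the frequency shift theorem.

Frequency shift: L{e^(at)f(t)} = F(s-a). L{e^(-5t)·sin(2t)} = 2/((s+5)² + 4)

Final answer: 2/((s+5)² + 4)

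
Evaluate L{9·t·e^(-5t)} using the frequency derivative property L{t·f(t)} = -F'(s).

L{e^(-5t)} = 1/(s+5). By frequency derivative: L{t·e^(-5t)} = -d/ds[1/(s+5)] = -(-1)/(s+5)² = 1/(s+5)². Then L{9·t·e^(-5t)} = 9·1/(s+5)² = 9/(s+5)²

Final answer: 9/(s+5)²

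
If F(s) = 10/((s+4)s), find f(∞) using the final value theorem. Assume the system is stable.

f(∞) = lim_{s→0} sF(s) = lim_{s→0} 10/(s+4) = 5/2

Final answer: 5/2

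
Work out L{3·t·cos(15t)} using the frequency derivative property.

L{cos(15t)} = s/(s² + 225). Derivative: d/ds[s/(s² + 225)] = [(s² + 225) - s·2s]/(s² + 225)² = (225 - s²)/(s² + 225)². So L{t·cos(15t)} = -F'(s) = (s² - 225)/(s² + 225)². Then L{3·t·cos(15t)} = 3·(s² - 225)/(s² + 225)²

Final answer: 3·(s² - 225)/(s² + 225)²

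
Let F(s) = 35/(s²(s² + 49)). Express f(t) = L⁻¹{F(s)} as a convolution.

35/(s²(s² + 49)) = (1/s²)·(35/(s² + 49)) = L{t}·L{5·sin(7t)}. So f(t) = t*(5·sin(7t)) = ∫₀ᵗ 5τ·sin(7(t-τ)) dτ

Final answer: ∫₀ᵗ 5τ·sin(7(t-τ)) dτ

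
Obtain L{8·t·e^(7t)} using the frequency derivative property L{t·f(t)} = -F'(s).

L{e^(7t)} = 1/(s-7). By frequency derivative: L{t·e^(7t)} = -d/ds[1/(s-7)] = -(-1)/(s-7)² = 1/(s-7)². Then L{8·t·e^(7t)} = 8·1/(s-7)² = 8/(s-7)²

Final answer: 8/(s-7)²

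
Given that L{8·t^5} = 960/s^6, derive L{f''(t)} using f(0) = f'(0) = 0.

L{f''(t)} = s²F(s) - sf(0) - f'(0) = s²·960/s^6 - 0 - 0 = 960/s^4

Final answer: 960/s^4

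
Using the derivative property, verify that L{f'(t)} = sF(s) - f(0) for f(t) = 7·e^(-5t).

f'(t) = -35e^(-5t). Direct: L{f'(t)} = -35/(s+5). Property: s·7/(s+5) - 7 = (7s - 7(s+5))/(s+5) = -35/(s+5). ✓

Final answer: -35/(s+5)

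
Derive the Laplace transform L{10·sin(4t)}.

L{sin(ωt)} = ω/(s² + ω²), so L{sin(4t)} = 4/(s² + 16). Then L{10·sin(4t)} = 10·4/(s² + 16) = 40/(s² + 16)

Final answer: 40/(s² + 16)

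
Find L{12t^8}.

L{t^n} = n!/s^(n+1). So L{12t^8} = 12·8!/s^9 = 483840/s^9

Final answer: 483840/s^9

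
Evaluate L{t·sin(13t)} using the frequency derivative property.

L{sin(13t)} = 13/(s² + 169). By L{t·f(t)} = -F'(s): -d/ds[13/(s² + 169)] = -(13)·(-2s)/(s² + 169)² = 26s/(s² + 169)²

Final answer: 26s/(s² + 169)²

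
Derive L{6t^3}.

L{t^n} = n!/s^(n+1). So L{6t^3} = 6·3!/s^4 = 36/s^4

Final answer: 36/s^4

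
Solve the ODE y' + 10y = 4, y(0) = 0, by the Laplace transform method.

sY + 10Y = 4/s. Y = 4/(s(s+10)). Partial fractions: Y = 2/5/s - 2/5/(s+10)

Final answer: y(t) = 2/5(1 - e^(-10t))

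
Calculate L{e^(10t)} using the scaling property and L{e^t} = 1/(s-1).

Using L{f(at)} = (1/a)F(s/a) with a=10 and f(t) = e^t: L{e^(10t)} = (1/10) · 1/((s/10)-1) = (1/10) · 10/(s-10) = 1/(s-10)

Final answer: 1/(s-10)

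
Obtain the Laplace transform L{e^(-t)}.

L{e^(at)} = 1/(s-a), so L{e^(-t)} = 1/(s+1)

Final answer: 1/(s+1)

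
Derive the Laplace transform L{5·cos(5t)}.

L{cos(ωt)} = s/(s² + ω²), so L{cos(5t)} = s/(s² + 25). Then L{5·cos(5t)} = 5·s/(s² + 25) = 5s/(s² + 25)

Final answer: 5s/(s² + 25)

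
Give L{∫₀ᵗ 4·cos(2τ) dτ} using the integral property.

L{∫₀ᵗ f(τ)dτ} = F(s)/s with F(s) = 4s/(s² + 4), so the result is (4s/(s² + 4))/s = 4/(s² + 4)

Final answer: 4/(s² + 4)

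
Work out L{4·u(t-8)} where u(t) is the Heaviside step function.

L{u(t-a)} = e^(-as)/s. Here a=8, so L{u(t-8)} = e^(-8s)/s, and L{4·u(t-8)} = 4·e^(-8s)/s

Final answer: 4·e^(-8s)/s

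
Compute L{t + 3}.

L{t + 3} = L{t} + 3·L{1} = 1/s² + 3/s

Final answer: 1/s² + 3/s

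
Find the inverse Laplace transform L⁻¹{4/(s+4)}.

L⁻¹{1/(s-a)} = e^(at), so L⁻¹{1/(s+4)} = e^(-4t), and L⁻¹{4/(s+4)} = 4·e^(-4t)

Final answer: 4·e^(-4t)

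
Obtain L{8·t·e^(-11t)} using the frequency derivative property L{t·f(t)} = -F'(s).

L{e^(-11t)} = 1/(s+11). By frequency derivative: L{t·e^(-11t)} = -d/ds[1/(s+11)] = -(-1)/(s+11)² = 1/(s+11)². Then L{8·t·e^(-11t)} = 8·1/(s+11)² = 8/(s+11)²

Final answer: 8/(s+11)²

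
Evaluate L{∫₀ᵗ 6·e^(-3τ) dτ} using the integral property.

L{∫₀ᵗ f(τ)dτ} = F(s)/s with F(s) = 6/(s+3), so L{∫₀ᵗ 6·e^(-3τ) dτ} = 6/(s(s+3))

Final answer: 6/(s(s+3))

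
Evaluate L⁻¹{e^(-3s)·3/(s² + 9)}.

L⁻¹{3/(s² + 9)} = sin(3t). By the time shift theorem, L⁻¹{e^(-as)F(s)} = u(t-a)f(t-a) with a=3, so L⁻¹{e^(-3s)·3/(s² + 9)} = u(t-3)·sin(3(t-3))

Final answer: u(t-3)·sin(3(t-3))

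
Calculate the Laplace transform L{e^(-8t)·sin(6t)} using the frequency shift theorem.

Frequency shift: L{e^(at)f(t)} = F(s-a). L{e^(-8t)·sin(6t)} = 6/((s+8)² + 36)

Final answer: 6/((s+8)² + 36)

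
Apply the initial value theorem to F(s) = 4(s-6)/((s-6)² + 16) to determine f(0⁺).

f(0⁺) = lim_{s→∞} sF(s) = lim_{s→∞} 4s(s-6)/((s-6)² + 16) = 4

Final answer: 4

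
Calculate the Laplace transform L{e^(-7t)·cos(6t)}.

L{e^(at)·cos(ωt)} = (s-a)/((s-a)² + ω²), so L{e^(-7t)·cos(6t)} = (s+7)/((s+7)² + 36)

Final answer: (s+7)/((s+7)² + 36)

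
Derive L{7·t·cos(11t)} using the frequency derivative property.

L{cos(11t)} = s/(s² + 121). Derivative: d/ds[s/(s² + 121)] = [(s² + 121) - s·2s]/(s² + 121)² = (121 - s²)/(s² + 121)². So L{t·cos(11t)} = -F'(s) = (s² - 121)/(s² + 121)². Then L{7·t·cos(11t)} = 7·(s² - 121)/(s² + 121)²

Final answer: 7·(s² - 121)/(s² + 121)²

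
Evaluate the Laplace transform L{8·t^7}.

L{t^n} = n!/s^(n+1), so L{t^7} = 5040/s^8. Then L{8·t^7} = 8·5040/s^8 = 40320/s^8

Final answer: 40320/s^8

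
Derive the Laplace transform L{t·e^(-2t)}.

L{t^n·e^(at)} = n!/(s-a)^(n+1), so L{t·e^(-2t)} = 1/(s+2)^2

Final answer: 1/(s+2)^2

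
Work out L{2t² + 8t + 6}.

L{2t² + 8t + 6} = 2·2/s³ + 8/s² + 6/s = 4/s³ + 8/s² + 6/s

Final answer: 4/s³ + 8/s² + 6/s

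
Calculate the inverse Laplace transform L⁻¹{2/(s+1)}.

L⁻¹{1/(s-a)} = e^(at), so L⁻¹{1/(s+1)} = e^(-t), and L⁻¹{2/(s+1)} = 2·e^(-t)

Final answer: 2·e^(-t)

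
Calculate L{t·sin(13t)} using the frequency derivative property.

L{sin(13t)} = 13/(s² + 169). By L{t·f(t)} = -F'(s): -d/ds[13/(s² + 169)] = -(13)·(-2s)/(s² + 169)² = 26s/(s² + 169)²

Final answer: 26s/(s² + 169)²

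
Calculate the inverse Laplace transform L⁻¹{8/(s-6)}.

L⁻¹{1/(s-a)} = e^(at), so L⁻¹{1/(s-6)} = e^(6t), and L⁻¹{8/(s-6)} = 8·e^(6t)

Final answer: 8·e^(6t)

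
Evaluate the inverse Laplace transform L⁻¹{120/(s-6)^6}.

L⁻¹{n!/(s-a)^(n+1)} = t^n·e^(at), so L⁻¹{120/(s-6)^6} = t^5·e^(6t)

Final answer: t^5·e^(6t)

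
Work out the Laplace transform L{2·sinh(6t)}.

L{sinh(ωt)} = ω/(s² - ω²), so L{sinh(6t)} = 6/(s² - 36). Then L{2·sinh(6t)} = 2·6/(s² - 36) = 12/(s² - 36)

Final answer: 12/(s² - 36)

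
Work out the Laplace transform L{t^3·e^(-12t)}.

L{t^n·e^(at)} = n!/(s-a)^(n+1), so L{t^3·e^(-12t)} = 6/(s+12)^4

Final answer: 6/(s+12)^4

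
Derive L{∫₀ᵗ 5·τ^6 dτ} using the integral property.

L{∫₀ᵗ f(τ)dτ} = F(s)/s with f(t) = 5t^6. F(s) = 3600/s^7, so L{∫₀ᵗ 5·τ^6 dτ} = (3600/s^7)/s = 3600/s^8. (Check: ∫₀ᵗ 5·τ^6 dτ = 5t^7/7.)

Final answer: 3600/s^8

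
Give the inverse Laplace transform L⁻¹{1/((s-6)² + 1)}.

Using frequency shift, L⁻¹{1/((s-6)² + 1)} = e^(6t)·sin(t)

Final answer: e^(6t)·sin(t)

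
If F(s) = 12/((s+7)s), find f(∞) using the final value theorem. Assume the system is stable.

f(∞) = lim_{s→0} sF(s) = lim_{s→0} 12/(s+7) = 12/7

Final answer: 12/7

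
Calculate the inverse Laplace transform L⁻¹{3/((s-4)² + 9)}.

Using frequency shift, L⁻¹{3/((s-4)² + 9)} = e^(4t)·sin(3t)

Final answer: e^(4t)·sin(3t)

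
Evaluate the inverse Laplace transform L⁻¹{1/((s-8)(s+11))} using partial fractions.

Decompose: A/(s-8) + B/(s+11). A = 1/19, B = -1/19. f(t) = (e^(8t) - e^(-11t))/19

Final answer: (e^(8t) - e^(-11t))/19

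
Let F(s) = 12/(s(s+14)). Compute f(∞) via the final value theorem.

f(∞) = lim_{s→0} s·12/(s(s+14)) = lim_{s→0} 12/(s+14) = 12/14 = 6/7

Final answer: 6/7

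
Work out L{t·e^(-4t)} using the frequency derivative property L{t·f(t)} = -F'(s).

L{e^(-4t)} = 1/(s+4). By frequency derivative: L{t·e^(-4t)} = -d/ds[1/(s+4)] = -(-1)/(s+4)² = 1/(s+4)²

Final answer: 1/(s+4)²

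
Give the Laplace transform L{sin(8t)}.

L{sin(ωt)} = ω/(s² + ω²), so L{sin(8t)} = 8/(s² + 64)

Final answer: 8/(s² + 64)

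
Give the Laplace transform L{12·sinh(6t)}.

L{sinh(ωt)} = ω/(s² - ω²), so L{sinh(6t)} = 6/(s² - 36). Then L{12·sinh(6t)} = 12·6/(s² - 36) = 72/(s² - 36)

Final answer: 72/(s² - 36)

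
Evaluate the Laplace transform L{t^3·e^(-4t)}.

L{t^n·e^(at)} = n!/(s-a)^(n+1), so L{t^3·e^(-4t)} = 6/(s+4)^4

Final answer: 6/(s+4)^4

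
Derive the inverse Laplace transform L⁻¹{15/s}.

L⁻¹{c/s} = c, so L⁻¹{15/s} = 15

Final answer: 15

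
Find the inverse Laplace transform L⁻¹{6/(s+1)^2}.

L⁻¹{n!/(s-a)^(n+1)} = t^n·e^(at) with n=1, a=-1. So L⁻¹{1/(s+1)^2} = t·e^(-t), and L⁻¹{6/(s+1)^2} = (6/1)·t·e^(-t) = 6·t·e^(-t)

Final answer: 6·t·e^(-t)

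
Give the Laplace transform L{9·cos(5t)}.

L{cos(ωt)} = s/(s² + ω²), so L{cos(5t)} = s/(s² + 25). Then L{9·cos(5t)} = 9·s/(s² + 25) = 9s/(s² + 25)

Final answer: 9s/(s² + 25)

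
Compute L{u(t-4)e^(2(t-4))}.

u(t-a)f(t-a) with f(t)=e^(2t). L{e^(2t)} = 1/(s-2). By time shift: e^(-4s)/(s-2)

Final answer: e^(-4s)/(s-2)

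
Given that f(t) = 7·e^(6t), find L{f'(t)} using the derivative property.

f(0) = 7, F(s) = 7/(s-6). L{f'(t)} = s·F(s) - f(0) = 7s/(s-6) - 7 = (7s - 7(s-6))/(s-6) = 42/(s-6)

Final answer: 42/(s-6)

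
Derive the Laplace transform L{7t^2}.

L{7t^2} = 7 · L{t^2} = 7 · 2/s^3 = 14/s^3

Final answer: 14/s^3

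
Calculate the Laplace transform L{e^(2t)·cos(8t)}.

L{e^(at)·cos(ωt)} = (s-a)/((s-a)² + ω²), so L{e^(2t)·cos(8t)} = (s-2)/((s-2)² + 64)

Final answer: (s-2)/((s-2)² + 64)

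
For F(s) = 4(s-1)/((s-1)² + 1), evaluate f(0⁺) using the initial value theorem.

f(0⁺) = lim_{s→∞} sF(s) = lim_{s→∞} 4s(s-1)/((s-1)² + 1) = 4

Final answer: 4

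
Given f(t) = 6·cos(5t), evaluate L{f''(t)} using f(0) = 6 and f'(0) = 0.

F(s) = 6s/(s² + 25). L{f''(t)} = s²F(s) - sf(0) - f'(0) = 6s³/(s² + 25) - 6s = (6s³ - 6s(s² + 25))/(s² + 25) = -150s/(s² + 25)

Final answer: -150s/(s² + 25)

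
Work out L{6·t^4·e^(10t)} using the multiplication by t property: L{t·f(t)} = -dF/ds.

Using L{t^n·e^(at)} = n!/(s-a)^(n+1), L{t^4·e^(10t)} = 24/(s-10)^5, so L{6·t^4·e^(10t)} = 6·24/(s-10)^5 = 144/(s-10)^5

Final answer: 144/(s-10)^5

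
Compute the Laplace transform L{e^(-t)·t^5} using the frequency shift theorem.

L{e^(at)·t^n} = n!/(s-a)^(n+1), so L{e^(-t)·t^5} = 120/(s+1)^6

Final answer: 120/(s+1)^6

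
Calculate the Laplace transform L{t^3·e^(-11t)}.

L{t^n·e^(at)} = n!/(s-a)^(n+1), so L{t^3·e^(-11t)} = 6/(s+11)^4

Final answer: 6/(s+11)^4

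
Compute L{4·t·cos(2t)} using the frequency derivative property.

L{cos(2t)} = s/(s² + 4). Derivative: d/ds[s/(s² + 4)] = [(s² + 4) - s·2s]/(s² + 4)² = (4 - s²)/(s² + 4)². So L{t·cos(2t)} = -F'(s) = (s² - 4)/(s² + 4)². Then L{4·t·cos(2t)} = 4·(s² - 4)/(s² + 4)²

Final answer: 4·(s² - 4)/(s² + 4)²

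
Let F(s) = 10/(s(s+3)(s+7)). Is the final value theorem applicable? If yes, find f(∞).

Poles of sF(s) = 10/((s+3)(s+7)) are at s = -3 and s = -7, both in the left half-plane. Theorem applies. f(∞) = lim_{s→0} sF(s) = 10/(3·7) = 10/21

Final answer: 10/21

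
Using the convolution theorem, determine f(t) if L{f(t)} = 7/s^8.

7/s^8 = (7/s)·(1/s^7) = L{7}·L{t^6/720}. By convolution, f(t) = 7*t^6/720 = ∫₀ᵗ 7·τ^6/720 dτ = 7·t^7/5040

Final answer: 7·t^7/5040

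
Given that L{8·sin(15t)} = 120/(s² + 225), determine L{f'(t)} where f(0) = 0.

L{f'(t)} = s·F(s) - f(0) = s·120/(s² + 225) - 0 = 120s/(s² + 225)

Final answer: 120s/(s² + 225)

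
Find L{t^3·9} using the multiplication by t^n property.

L{9} = 9/s. d^1/ds^1[1/s] = -1/s². d^2/ds^2[1/s] = 2/s^3. d^3/ds^3[1/s] = -6/s^4. So L{t^3} = (-1)^{3}·-6/s^4 = 6/s^4. Then L{t^3·9} = 9·6/s^4 = 54/s^4

Final answer: 54/s^4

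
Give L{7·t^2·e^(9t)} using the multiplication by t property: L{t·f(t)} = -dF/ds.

Using L{t^n·e^(at)} = n!/(s-a)^(n+1), L{t^2·e^(9t)} = 2/(s-9)^3, so L{7·t^2·e^(9t)} = 7·2/(s-9)^3 = 14/(s-9)^3

Final answer: 14/(s-9)^3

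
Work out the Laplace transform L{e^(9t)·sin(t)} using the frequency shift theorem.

Frequency shift: L{e^(at)f(t)} = F(s-a). L{e^(9t)·sin(t)} = 1/((s-9)² + 1)

Final answer: 1/((s-9)² + 1)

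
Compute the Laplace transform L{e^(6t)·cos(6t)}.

L{e^(at)·cos(ωt)} = (s-a)/((s-a)² + ω²), so L{e^(6t)·cos(6t)} = (s-6)/((s-6)² + 36)

Final answer: (s-6)/((s-6)² + 36)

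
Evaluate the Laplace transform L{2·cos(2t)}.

L{cos(ωt)} = s/(s² + ω²), so L{cos(2t)} = s/(s² + 4). Then L{2·cos(2t)} = 2·s/(s² + 4) = 2s/(s² + 4)

Final answer: 2s/(s² + 4)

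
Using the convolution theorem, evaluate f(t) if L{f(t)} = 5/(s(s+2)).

5/(s(s+2)) = (5/s)·(1/(s+2)) = L{5}·L{e^(-2t)}. By convolution, f(t) = 5*e^(-2t) = ∫₀ᵗ 5·e^(-2τ) dτ = 5·(1 - e^(-2t))/2

Final answer: 5·(1 - e^(-2t))/2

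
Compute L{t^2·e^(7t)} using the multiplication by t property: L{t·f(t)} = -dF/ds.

Using L{t^n·e^(at)} = n!/(s-a)^(n+1), L{t^2·e^(7t)} = 2/(s-7)^3

Final answer: 2/(s-7)^3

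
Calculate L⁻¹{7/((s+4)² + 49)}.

Form: b/((s-a)² + b²) → e^(at)sin(bt). With a=-4, b=7

Final answer: e^(-4t)·sin(7t)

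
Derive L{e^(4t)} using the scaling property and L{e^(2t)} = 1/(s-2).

Using L{f(at)} = (1/a)F(s/a) with a=2 and f(t) = e^(2t): L{e^(4t)} = (1/2) · 1/((s/2)-2) = (1/2) · 2/(s-4) = 1/(s-4)

Final answer: 1/(s-4)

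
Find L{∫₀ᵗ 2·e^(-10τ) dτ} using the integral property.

L{∫₀ᵗ f(τ)dτ} = F(s)/s with F(s) = 2/(s+10), so L{∫₀ᵗ 2·e^(-10τ) dτ} = 2/(s(s+10))

Final answer: 2/(s(s+10))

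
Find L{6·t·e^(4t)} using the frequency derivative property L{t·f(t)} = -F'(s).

L{e^(4t)} = 1/(s-4). By frequency derivative: L{t·e^(4t)} = -d/ds[1/(s-4)] = -(-1)/(s-4)² = 1/(s-4)². Then L{6·t·e^(4t)} = 6·1/(s-4)² = 6/(s-4)²

Final answer: 6/(s-4)²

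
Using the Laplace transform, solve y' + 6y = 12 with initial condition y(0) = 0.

sY + 6Y = 12/s. Y = 12/(s(s+6)). Partial fractions: Y = 2/s - 2/(s+6)

Final answer: y(t) = 2(1 - e^(-6t))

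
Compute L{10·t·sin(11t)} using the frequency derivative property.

L{sin(11t)} = 11/(s² + 121). By L{t·f(t)} = -F'(s): -d/ds[11/(s² + 121)] = -(11)·(-2s)/(s² + 121)² = 22s/(s² + 121)². Then L{10·t·sin(11t)} = 10·22s/(s² + 121)² = 220s/(s² + 121)²

Final answer: 220s/(s² + 121)²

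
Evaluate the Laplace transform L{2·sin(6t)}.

L{sin(ωt)} = ω/(s² + ω²), so L{sin(6t)} = 6/(s² + 36). Then L{2·sin(6t)} = 2·6/(s² + 36) = 12/(s² + 36)

Final answer: 12/(s² + 36)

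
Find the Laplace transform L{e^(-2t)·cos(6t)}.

L{e^(at)·cos(ωt)} = (s-a)/((s-a)² + ω²), so L{e^(-2t)·cos(6t)} = (s+2)/((s+2)² + 36)

Final answer: (s+2)/((s+2)² + 36)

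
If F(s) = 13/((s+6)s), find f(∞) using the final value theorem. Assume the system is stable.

f(∞) = lim_{s→0} sF(s) = lim_{s→0} 13/(s+6) = 13/6

Final answer: 13/6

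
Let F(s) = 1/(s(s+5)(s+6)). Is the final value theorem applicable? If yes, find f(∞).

Poles of sF(s) = 1/((s+5)(s+6)) are at s = -5 and s = -6, both in the left half-plane. Theorem applies. f(∞) = lim_{s→0} sF(s) = 1/(5·6) = 1/30

Final answer: 1/30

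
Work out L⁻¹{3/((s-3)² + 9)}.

Form: b/((s-a)² + b²) → e^(at)sin(bt). With a=3, b=3

Final answer: e^(3t)·sin(3t)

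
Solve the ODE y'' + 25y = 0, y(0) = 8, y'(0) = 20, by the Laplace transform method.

L{y''} + 25L{y} = 0. s²Y - 8s - 20 + 25Y = 0. Y(s² + 25) = 8s + 20. Y = (8s + 20)/(s² + 25). Inverting: y(t) = 8cos(5t) + 4sin(5t)

Final answer: y(t) = 8cos(5t) + 4sin(5t)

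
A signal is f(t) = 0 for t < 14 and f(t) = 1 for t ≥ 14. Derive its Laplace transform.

f(t) = u(t-14). L{u(t-14)} = e^(-14s)/s, so L{f(t)} = e^(-14s)/s

Final answer: e^(-14s)/s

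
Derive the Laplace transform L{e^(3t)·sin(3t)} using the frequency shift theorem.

Frequency shift: L{e^(at)f(t)} = F(s-a). L{e^(3t)·sin(3t)} = 3/((s-3)² + 9)

Final answer: 3/((s-3)² + 9)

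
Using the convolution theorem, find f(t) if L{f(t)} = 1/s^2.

1/s^2 = (1/s)·(1/s) = L{1}·L{1}. By convolution, f(t) = 1*1 = ∫₀ᵗ 1·1 dτ = t

Final answer: t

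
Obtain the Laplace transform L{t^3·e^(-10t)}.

L{t^n·e^(at)} = n!/(s-a)^(n+1), so L{t^3·e^(-10t)} = 6/(s+10)^4

Final answer: 6/(s+10)^4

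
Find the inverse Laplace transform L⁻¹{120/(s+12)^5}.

L⁻¹{n!/(s-a)^(n+1)} = t^n·e^(at) with n=4, a=-12. So L⁻¹{24/(s+12)^5} = t^4·e^(-12t), and L⁻¹{120/(s+12)^5} = (120/24)·t^4·e^(-12t) = 5·t^4·e^(-12t)

Final answer: 5·t^4·e^(-12t)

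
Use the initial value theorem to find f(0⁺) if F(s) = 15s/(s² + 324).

f(0⁺) = lim_{s→∞} s·15s/(s² + 324) = lim_{s→∞} 15s²/(s² + 324) = 15

Final answer: 15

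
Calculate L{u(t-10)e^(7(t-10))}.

u(t-a)f(t-a) with f(t)=e^(7t). L{e^(7t)} = 1/(s-7). By time shift: e^(-10s)/(s-7)

Final answer: e^(-10s)/(s-7)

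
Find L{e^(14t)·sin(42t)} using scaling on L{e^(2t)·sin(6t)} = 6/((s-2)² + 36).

Scaling with a=7: L{e^(14t)·sin(42t)} = (1/7) · 6/((s/7-2)² + 36). Simplifying: 42/((s-14)² + 1764)

Final answer: 42/((s-14)² + 1764)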